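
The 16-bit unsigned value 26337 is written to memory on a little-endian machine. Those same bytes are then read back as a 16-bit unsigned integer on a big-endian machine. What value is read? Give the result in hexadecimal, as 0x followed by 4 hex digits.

0xE166

26337 in 16-bit hexadecimal is 0x66E1.
Stored little-endian, the bytes at ascending addresses are E1 66.
Read back as big-endian, the last byte is least significant, giving 0xE166.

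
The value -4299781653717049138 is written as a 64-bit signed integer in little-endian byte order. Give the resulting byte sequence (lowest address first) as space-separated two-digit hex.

Two's complement of -4299781653717049138 in 64 bits: 4299781653717049138 = 0x3BABE4A2018BDF32; invert → 0xC4541B5DFE7420CD; add 1 → 0xC4541B5DFE7420CE.
Split into bytes (most-significant first): C4 54 1B 5D FE 74 20 CE.
Little-endian: lowest address holds the least-significant byte.
So at ascending addresses the bytes are CE 20 74 FE 5D 1B 54 C4.

CE 20 74 FE 5D 1B 54 C4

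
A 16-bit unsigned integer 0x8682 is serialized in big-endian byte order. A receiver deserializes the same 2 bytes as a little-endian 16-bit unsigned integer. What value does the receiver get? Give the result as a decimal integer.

33414

Stored big-endian, the bytes at ascending addresses are 86 82.
Read back as little-endian, the first byte is least significant, giving 0x8286.
0x8286 = 33414.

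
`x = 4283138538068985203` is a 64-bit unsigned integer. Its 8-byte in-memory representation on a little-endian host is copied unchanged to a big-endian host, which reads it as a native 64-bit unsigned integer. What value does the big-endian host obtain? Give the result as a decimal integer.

8306154685904154683

4283138538068985203 in 64-bit hexadecimal is 0x3B70C3CEAD634573.
Stored little-endian, the bytes at ascending addresses are 73 45 63 AD CE C3 70 3B.
Read back as big-endian, the last byte is least significant, giving 0x734563ADCEC3703B.
0x734563ADCEC3703B = 8306154685904154683.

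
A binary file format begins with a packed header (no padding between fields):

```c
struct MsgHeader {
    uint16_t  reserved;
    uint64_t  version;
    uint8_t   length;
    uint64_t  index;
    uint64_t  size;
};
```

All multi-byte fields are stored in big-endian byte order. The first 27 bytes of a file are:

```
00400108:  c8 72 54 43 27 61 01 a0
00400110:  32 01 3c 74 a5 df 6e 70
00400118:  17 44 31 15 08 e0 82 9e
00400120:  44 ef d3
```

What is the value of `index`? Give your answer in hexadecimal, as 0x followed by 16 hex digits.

0x74A5DF6E70174431

`index` follows `reserved` (2 B), `version` (8 B), `length` (1 B), so it starts at offset 2 + 8 + 1 = 11 and occupies 8 bytes.
Bytes at offsets 11..18: 74 A5 DF 6E 70 17 44 31.
In big-endian order the high byte comes first in memory.
The bytes are already most-significant first: 0x74A5DF6E70174431.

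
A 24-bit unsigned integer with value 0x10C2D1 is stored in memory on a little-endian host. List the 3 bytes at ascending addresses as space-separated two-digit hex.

Split into bytes (most-significant first): 10 C2 D1.
In little-endian order the low byte comes first in memory.
So at ascending addresses the bytes are D1 C2 10.

D1 C2 10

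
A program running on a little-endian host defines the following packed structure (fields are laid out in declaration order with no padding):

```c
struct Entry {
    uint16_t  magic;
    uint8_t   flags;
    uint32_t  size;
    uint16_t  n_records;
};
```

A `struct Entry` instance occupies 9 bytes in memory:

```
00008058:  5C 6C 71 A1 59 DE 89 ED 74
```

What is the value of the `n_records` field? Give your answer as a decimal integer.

`n_records` follows `magic` (2 B), `flags` (1 B), `size` (4 B), so it starts at offset 2 + 1 + 4 = 7 and occupies 2 bytes.
Bytes at offsets 7..8: ED 74.
Little-endian stores the least-significant byte at the lowest address.
Reassemble most-significant byte first: 74 ED → 0x74ED.
0x74ED = 29933.

29933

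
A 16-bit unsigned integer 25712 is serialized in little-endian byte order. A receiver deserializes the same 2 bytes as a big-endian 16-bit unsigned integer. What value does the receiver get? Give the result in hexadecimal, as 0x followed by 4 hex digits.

25712 in 16-bit hexadecimal is 0x6470.
Stored little-endian, the bytes at ascending addresses are 70 64.
Read back as big-endian, the last byte is least significant, giving 0x7064.

0x7064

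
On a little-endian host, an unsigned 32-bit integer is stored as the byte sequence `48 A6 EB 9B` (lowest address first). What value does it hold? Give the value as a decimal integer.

Little-endian stores the least-significant byte at the lowest address.
Reassemble most-significant byte first: 9B EB A6 48 → 0x9BEBA648.
0x9BEBA648 = 2615912008.

2615912008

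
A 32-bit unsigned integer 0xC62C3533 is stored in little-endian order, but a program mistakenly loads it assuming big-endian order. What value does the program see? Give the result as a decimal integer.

859122886

Stored little-endian, the bytes at ascending addresses are 33 35 2C C6.
Read back as big-endian, the last byte is least significant, giving 0x33352CC6.
0x33352CC6 = 859122886.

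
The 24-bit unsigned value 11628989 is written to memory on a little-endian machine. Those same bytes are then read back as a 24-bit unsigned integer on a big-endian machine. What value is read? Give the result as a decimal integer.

11628989 in 24-bit hexadecimal is 0xB171BD.
Stored little-endian, the bytes at ascending addresses are BD 71 B1.
Read back as big-endian, the last byte is least significant, giving 0xBD71B1.
0xBD71B1 = 12415409.

12415409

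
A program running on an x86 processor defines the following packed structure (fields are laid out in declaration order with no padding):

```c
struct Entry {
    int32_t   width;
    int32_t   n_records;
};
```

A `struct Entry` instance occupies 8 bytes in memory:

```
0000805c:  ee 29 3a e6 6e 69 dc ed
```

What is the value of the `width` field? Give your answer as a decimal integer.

`width` is the first field, at byte offset 0, occupying 4 bytes.
Bytes at offsets 0..3: EE 29 3A E6.
Little-endian: lowest address holds the least-significant byte.
Reassemble most-significant byte first: E6 3A 29 EE → 0xE63A29EE.
Top bit is set, so as a signed 32-bit value this is 0xE63A29EE − 2^32 = -432395794.

-432395794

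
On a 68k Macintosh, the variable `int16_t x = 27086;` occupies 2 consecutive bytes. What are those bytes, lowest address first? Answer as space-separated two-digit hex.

27086 in hexadecimal, padded to 16 bits, is 0x69CE.
Split into bytes (most-significant first): 69 CE.
Big-endian: lowest address holds the most-significant byte.
So the memory order matches the most-significant-first order: 69 CE.

69 CE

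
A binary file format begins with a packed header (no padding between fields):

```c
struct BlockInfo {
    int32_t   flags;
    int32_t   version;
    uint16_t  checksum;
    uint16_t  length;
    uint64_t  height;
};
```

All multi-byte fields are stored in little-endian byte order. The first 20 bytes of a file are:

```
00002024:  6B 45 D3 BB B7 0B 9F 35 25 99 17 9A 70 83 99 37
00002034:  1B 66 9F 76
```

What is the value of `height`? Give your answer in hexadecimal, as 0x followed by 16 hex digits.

`height` follows `flags` (4 B), `version` (4 B), `checksum` (2 B), `length` (2 B), so it starts at offset 4 + 4 + 2 + 2 = 12 and occupies 8 bytes.
Bytes at offsets 12..19: 70 83 99 37 1B 66 9F 76.
Little-endian: lowest address holds the least-significant byte.
Reassemble most-significant byte first: 76 9F 66 1B 37 99 83 70 → 0x769F661B37998370.

0x769F661B37998370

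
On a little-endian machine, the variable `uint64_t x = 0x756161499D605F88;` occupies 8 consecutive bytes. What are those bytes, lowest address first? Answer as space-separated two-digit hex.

Split into bytes (most-significant first): 75 61 61 49 9D 60 5F 88.
Little-endian stores the least-significant byte at the lowest address.
So at ascending addresses the bytes are 88 5F 60 9D 49 61 61 75.

88 5F 60 9D 49 61 61 75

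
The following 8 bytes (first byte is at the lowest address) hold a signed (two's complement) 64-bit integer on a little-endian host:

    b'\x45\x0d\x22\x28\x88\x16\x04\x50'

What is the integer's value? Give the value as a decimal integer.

In little-endian order the low byte comes first in memory.
Reassemble most-significant byte first: 50 04 16 88 28 22 0D 45 → 0x5004168828220D45.
0x5004168828220D45 = 5765758196985761093.

5765758196985761093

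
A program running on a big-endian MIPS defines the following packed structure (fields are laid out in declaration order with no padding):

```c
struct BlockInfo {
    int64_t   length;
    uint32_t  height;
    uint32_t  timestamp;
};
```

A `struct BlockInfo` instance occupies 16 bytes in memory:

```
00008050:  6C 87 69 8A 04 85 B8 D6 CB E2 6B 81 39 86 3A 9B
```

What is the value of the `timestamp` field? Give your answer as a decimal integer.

`timestamp` follows `length` (8 B), `height` (4 B), so it starts at offset 8 + 4 = 12 and occupies 4 bytes.
Bytes at offsets 12..15: 39 86 3A 9B.
In big-endian order the high byte comes first in memory.
The bytes are already most-significant first: 0x39863A9B.
0x39863A9B = 965098139.

965098139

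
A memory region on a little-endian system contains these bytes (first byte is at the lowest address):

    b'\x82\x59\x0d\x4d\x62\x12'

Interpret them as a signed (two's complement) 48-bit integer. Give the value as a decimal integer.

In little-endian order the low byte comes first in memory.
Reassemble most-significant byte first: 12 62 4D 0D 59 82 → 0x12624D0D5982.
0x12624D0D5982 = 20213408815490.

20213408815490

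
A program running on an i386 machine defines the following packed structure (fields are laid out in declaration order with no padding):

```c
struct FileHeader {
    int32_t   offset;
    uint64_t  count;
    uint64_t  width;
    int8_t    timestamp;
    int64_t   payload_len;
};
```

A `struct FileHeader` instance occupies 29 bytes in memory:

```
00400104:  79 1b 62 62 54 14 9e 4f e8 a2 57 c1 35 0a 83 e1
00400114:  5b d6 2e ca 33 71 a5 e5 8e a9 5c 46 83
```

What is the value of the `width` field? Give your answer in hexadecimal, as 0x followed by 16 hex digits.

0xCA2ED65BE1830A35

`width` follows `offset` (4 B), `count` (8 B), so it starts at offset 4 + 8 = 12 and occupies 8 bytes.
Bytes at offsets 12..19: 35 0A 83 E1 5B D6 2E CA.
Little-endian: lowest address holds the least-significant byte.
Reassemble most-significant byte first: CA 2E D6 5B E1 83 0A 35 → 0xCA2ED65BE1830A35.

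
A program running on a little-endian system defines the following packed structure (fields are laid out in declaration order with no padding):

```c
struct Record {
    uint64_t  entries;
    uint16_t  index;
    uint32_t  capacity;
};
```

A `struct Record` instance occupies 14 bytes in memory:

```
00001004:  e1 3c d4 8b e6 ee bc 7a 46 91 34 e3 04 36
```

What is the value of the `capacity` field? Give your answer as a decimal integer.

906289972

`capacity` follows `entries` (8 B), `index` (2 B), so it starts at offset 8 + 2 = 10 and occupies 4 bytes.
Bytes at offsets 10..13: 34 E3 04 36.
Little-endian: lowest address holds the least-significant byte.
Reassemble most-significant byte first: 36 04 E3 34 → 0x3604E334.
0x3604E334 = 906289972.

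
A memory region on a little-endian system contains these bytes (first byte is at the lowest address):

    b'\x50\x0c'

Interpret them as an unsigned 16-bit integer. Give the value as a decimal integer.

3152

In little-endian order the low byte comes first in memory.
Reassemble most-significant byte first: 0C 50 → 0x0C50.
0x0C50 = 3152.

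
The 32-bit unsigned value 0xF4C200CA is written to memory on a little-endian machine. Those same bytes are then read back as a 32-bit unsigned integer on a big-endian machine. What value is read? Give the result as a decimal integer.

Stored little-endian, the bytes at ascending addresses are CA 00 C2 F4.
Read back as big-endian, the last byte is least significant, giving 0xCA00C2F4.
0xCA00C2F4 = 3389047540.

3389047540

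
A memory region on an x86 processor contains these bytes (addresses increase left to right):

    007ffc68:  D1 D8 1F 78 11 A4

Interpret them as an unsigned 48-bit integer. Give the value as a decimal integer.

In little-endian order the low byte comes first in memory.
Reassemble most-significant byte first: A4 11 78 1F D8 D1 → 0xA411781FD8D1.
0xA411781FD8D1 = 180394936752337.

180394936752337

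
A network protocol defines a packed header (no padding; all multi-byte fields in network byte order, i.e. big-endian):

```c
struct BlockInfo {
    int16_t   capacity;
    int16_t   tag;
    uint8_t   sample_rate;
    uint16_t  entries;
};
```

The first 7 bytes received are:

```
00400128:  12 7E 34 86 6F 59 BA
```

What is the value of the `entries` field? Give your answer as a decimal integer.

22970

`entries` follows `capacity` (2 B), `tag` (2 B), `sample_rate` (1 B), so it starts at offset 2 + 2 + 1 = 5 and occupies 2 bytes.
Bytes at offsets 5..6: 59 BA.
In big-endian order the high byte comes first in memory.
The bytes are already most-significant first: 0x59BA.
0x59BA = 22970.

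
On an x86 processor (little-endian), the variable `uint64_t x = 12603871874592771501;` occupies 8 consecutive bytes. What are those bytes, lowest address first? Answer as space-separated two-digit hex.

12603871874592771501 in hexadecimal, padded to 64 bits, is 0xAEE9F2B117A38DAD.
Split into bytes (most-significant first): AE E9 F2 B1 17 A3 8D AD.
Little-endian: lowest address holds the least-significant byte.
So at ascending addresses the bytes are AD 8D A3 17 B1 F2 E9 AE.

AD 8D A3 17 B1 F2 E9 AE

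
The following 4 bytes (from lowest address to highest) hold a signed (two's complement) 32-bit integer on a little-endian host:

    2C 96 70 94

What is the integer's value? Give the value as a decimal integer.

-1804560852

Little-endian: lowest address holds the least-significant byte.
Reassemble most-significant byte first: 94 70 96 2C → 0x9470962C.
Top bit is set, so as a signed 32-bit value this is 0x9470962C − 2^32 = -1804560852.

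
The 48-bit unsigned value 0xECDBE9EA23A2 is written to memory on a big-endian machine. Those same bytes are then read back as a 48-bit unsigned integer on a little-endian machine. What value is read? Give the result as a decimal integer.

Stored big-endian, the bytes at ascending addresses are EC DB E9 EA 23 A2.
Read back as little-endian, the first byte is least significant, giving 0xA223EAE9DBEC.
0xA223EAE9DBEC = 178275148749804.

178275148749804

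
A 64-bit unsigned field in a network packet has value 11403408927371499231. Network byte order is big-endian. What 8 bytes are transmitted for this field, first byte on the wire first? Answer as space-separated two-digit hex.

11403408927371499231 in hexadecimal, padded to 64 bits, is 0x9E410C00687F16DF.
Split into bytes (most-significant first): 9E 41 0C 00 68 7F 16 DF.
In big-endian order the high byte comes first in memory.
So the memory order matches the most-significant-first order: 9E 41 0C 00 68 7F 16 DF.

9E 41 0C 00 68 7F 16 DF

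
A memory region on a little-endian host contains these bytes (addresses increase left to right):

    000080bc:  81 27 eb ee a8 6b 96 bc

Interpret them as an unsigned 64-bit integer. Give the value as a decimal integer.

13589167298944116609

In little-endian order the low byte comes first in memory.
Reassemble most-significant byte first: BC 96 6B A8 EE EB 27 81 → 0xBC966BA8EEEB2781.
0xBC966BA8EEEB2781 = 13589167298944116609.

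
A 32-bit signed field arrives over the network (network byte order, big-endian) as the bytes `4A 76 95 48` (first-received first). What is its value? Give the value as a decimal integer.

1249285448

Big-endian stores the most-significant byte at the lowest address.
The bytes are already most-significant first: 0x4A769548.
0x4A769548 = 1249285448.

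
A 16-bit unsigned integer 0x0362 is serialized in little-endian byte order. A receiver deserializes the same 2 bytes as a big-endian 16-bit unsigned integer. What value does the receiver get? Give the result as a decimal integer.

Stored little-endian, the bytes at ascending addresses are 62 03.
Read back as big-endian, the last byte is least significant, giving 0x6203.
0x6203 = 25091.

25091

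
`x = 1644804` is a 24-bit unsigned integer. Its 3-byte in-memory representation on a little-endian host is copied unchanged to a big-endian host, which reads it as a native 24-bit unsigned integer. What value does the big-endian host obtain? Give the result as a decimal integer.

1644804 in 24-bit hexadecimal is 0x191904.
Stored little-endian, the bytes at ascending addresses are 04 19 19.
Read back as big-endian, the last byte is least significant, giving 0x041919.
0x041919 = 268569.

268569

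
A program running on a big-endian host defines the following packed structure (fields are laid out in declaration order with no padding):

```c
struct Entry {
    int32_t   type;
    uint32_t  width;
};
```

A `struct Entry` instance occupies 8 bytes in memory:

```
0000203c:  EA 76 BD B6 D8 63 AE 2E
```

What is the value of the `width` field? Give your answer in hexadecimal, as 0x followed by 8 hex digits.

0xD863AE2E

`width` follows `type` (4 bytes), so it starts at byte offset 4 and occupies 4 bytes.
Bytes at offsets 4..7: D8 63 AE 2E.
Big-endian: lowest address holds the most-significant byte.
The bytes are already most-significant first: 0xD863AE2E.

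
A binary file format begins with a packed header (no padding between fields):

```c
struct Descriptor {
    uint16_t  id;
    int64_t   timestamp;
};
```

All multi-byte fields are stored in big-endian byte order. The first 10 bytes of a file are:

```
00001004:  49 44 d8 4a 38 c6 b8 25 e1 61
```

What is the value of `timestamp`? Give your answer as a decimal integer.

`timestamp` follows `id` (2 bytes), so it starts at byte offset 2 and occupies 8 bytes.
Bytes at offsets 2..9: D8 4A 38 C6 B8 25 E1 61.
Big-endian: lowest address holds the most-significant byte.
The bytes are already most-significant first: 0xD84A38C6B825E161.
Top bit is set, so as a signed 64-bit value this is 0xD84A38C6B825E161 − 2^64 = -2861412187096358559.

-2861412187096358559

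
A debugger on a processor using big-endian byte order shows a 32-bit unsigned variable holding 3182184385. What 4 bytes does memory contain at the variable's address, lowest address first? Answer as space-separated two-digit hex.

3182184385 in hexadecimal, padded to 32 bits, is 0xBDAC47C1.
Split into bytes (most-significant first): BD AC 47 C1.
Big-endian stores the most-significant byte at the lowest address.
So the memory order matches the most-significant-first order: BD AC 47 C1.

BD AC 47 C1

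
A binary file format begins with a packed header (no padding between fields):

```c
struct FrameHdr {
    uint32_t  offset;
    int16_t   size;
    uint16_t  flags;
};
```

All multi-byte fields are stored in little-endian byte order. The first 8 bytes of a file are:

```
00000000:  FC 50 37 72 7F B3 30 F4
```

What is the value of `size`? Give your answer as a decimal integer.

`size` follows `offset` (4 bytes), so it starts at byte offset 4 and occupies 2 bytes.
Bytes at offsets 4..5: 7F B3.
Little-endian: lowest address holds the least-significant byte.
Reassemble most-significant byte first: B3 7F → 0xB37F.
Top bit is set, so as a signed 16-bit value this is 0xB37F − 2^16 = -19585.

-19585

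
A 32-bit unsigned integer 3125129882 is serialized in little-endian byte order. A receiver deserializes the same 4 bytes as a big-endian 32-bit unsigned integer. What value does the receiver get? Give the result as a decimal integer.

3125129882 in 32-bit hexadecimal is 0xBA45B29A.
Stored little-endian, the bytes at ascending addresses are 9A B2 45 BA.
Read back as big-endian, the last byte is least significant, giving 0x9AB245BA.
0x9AB245BA = 2595374522.

2595374522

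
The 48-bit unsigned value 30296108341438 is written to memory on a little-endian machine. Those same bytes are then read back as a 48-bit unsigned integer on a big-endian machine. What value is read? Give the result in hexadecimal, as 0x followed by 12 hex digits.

30296108341438 in 48-bit hexadecimal is 0x1B8DDCC698BE.
Stored little-endian, the bytes at ascending addresses are BE 98 C6 DC 8D 1B.
Read back as big-endian, the last byte is least significant, giving 0xBE98C6DC8D1B.

0xBE98C6DC8D1B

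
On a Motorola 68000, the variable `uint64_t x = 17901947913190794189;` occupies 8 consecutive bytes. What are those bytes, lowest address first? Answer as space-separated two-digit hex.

17901947913190794189 in hexadecimal, padded to 64 bits, is 0xF8707EC7494863CD.
Split into bytes (most-significant first): F8 70 7E C7 49 48 63 CD.
Big-endian: lowest address holds the most-significant byte.
So the memory order matches the most-significant-first order: F8 70 7E C7 49 48 63 CD.

F8 70 7E C7 49 48 63 CD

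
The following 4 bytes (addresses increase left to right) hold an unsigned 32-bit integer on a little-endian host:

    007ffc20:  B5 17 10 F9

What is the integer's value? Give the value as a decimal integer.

4178581429

Little-endian: lowest address holds the least-significant byte.
Reassemble most-significant byte first: F9 10 17 B5 → 0xF91017B5.
0xF91017B5 = 4178581429.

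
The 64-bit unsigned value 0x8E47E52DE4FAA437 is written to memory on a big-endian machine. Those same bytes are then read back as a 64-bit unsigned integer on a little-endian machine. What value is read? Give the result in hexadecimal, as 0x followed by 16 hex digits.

0x37A4FAE42DE5478E

Stored big-endian, the bytes at ascending addresses are 8E 47 E5 2D E4 FA A4 37.
Read back as little-endian, the first byte is least significant, giving 0x37A4FAE42DE5478E.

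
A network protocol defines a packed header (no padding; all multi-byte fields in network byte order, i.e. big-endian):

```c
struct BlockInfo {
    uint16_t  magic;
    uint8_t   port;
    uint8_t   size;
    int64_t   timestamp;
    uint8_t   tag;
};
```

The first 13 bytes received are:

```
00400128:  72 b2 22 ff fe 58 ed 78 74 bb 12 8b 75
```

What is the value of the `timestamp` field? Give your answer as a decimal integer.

`timestamp` follows `magic` (2 B), `port` (1 B), `size` (1 B), so it starts at offset 2 + 1 + 1 = 4 and occupies 8 bytes.
Bytes at offsets 4..11: FE 58 ED 78 74 BB 12 8B.
Big-endian stores the most-significant byte at the lowest address.
The bytes are already most-significant first: 0xFE58ED7874BB128B.
Top bit is set, so as a signed 64-bit value this is 0xFE58ED7874BB128B − 2^64 = -119084288515042677.

-119084288515042677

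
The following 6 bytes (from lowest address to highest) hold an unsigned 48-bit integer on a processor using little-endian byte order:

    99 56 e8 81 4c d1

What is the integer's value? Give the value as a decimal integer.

230126527207065

Little-endian: lowest address holds the least-significant byte.
Reassemble most-significant byte first: D1 4C 81 E8 56 99 → 0xD14C81E85699.
0xD14C81E85699 = 230126527207065.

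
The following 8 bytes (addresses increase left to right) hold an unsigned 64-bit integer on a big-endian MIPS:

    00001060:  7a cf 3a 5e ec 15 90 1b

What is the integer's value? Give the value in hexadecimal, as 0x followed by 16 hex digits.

In big-endian order the high byte comes first in memory.
The bytes are already most-significant first: 0x7ACF3A5EEC15901B.

0x7ACF3A5EEC15901B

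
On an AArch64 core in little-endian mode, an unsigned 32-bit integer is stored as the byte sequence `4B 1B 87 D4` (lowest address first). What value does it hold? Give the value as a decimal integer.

Little-endian: lowest address holds the least-significant byte.
Reassemble most-significant byte first: D4 87 1B 4B → 0xD4871B4B.
0xD4871B4B = 3565624139.

3565624139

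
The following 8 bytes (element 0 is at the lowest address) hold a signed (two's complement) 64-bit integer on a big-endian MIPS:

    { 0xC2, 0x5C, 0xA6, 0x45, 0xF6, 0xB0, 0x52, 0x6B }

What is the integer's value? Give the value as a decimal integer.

-4441492313072446869

Big-endian: lowest address holds the most-significant byte.
The bytes are already most-significant first: 0xC25CA645F6B0526B.
Top bit is set, so as a signed 64-bit value this is 0xC25CA645F6B0526B − 2^64 = -4441492313072446869.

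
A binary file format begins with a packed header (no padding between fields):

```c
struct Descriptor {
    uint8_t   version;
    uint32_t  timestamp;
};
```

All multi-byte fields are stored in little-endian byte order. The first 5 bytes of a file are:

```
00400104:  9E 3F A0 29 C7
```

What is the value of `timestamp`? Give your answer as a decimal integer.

`timestamp` follows `version` (1 byte), so it starts at byte offset 1 and occupies 4 bytes.
Bytes at offsets 1..4: 3F A0 29 C7.
Little-endian: lowest address holds the least-significant byte.
Reassemble most-significant byte first: C7 29 A0 3F → 0xC729A03F.
0xC729A03F = 3341393983.

3341393983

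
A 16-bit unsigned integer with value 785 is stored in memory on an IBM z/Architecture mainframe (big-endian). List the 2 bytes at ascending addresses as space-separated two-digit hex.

785 in hexadecimal, padded to 16 bits, is 0x0311.
Split into bytes (most-significant first): 03 11.
Big-endian stores the most-significant byte at the lowest address.
So the memory order matches the most-significant-first order: 03 11.

03 11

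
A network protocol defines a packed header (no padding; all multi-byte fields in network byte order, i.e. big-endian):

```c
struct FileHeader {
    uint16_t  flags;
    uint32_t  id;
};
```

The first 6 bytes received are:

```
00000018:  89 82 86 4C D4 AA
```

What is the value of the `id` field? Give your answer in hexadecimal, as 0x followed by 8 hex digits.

`id` follows `flags` (2 bytes), so it starts at byte offset 2 and occupies 4 bytes.
Bytes at offsets 2..5: 86 4C D4 AA.
Big-endian stores the most-significant byte at the lowest address.
The bytes are already most-significant first: 0x864CD4AA.

0x864CD4AA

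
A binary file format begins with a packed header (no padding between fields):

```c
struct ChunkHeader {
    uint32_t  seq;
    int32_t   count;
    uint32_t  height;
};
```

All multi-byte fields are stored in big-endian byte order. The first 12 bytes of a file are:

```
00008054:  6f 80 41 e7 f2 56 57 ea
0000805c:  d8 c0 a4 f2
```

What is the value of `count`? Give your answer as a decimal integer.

-229222422

`count` follows `seq` (4 bytes), so it starts at byte offset 4 and occupies 4 bytes.
Bytes at offsets 4..7: F2 56 57 EA.
Big-endian stores the most-significant byte at the lowest address.
The bytes are already most-significant first: 0xF25657EA.
Top bit is set, so as a signed 32-bit value this is 0xF25657EA − 2^32 = -229222422.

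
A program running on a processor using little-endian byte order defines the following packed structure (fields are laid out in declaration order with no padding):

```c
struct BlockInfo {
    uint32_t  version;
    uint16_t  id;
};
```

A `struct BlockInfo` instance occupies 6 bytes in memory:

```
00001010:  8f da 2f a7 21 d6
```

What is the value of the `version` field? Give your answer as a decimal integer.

2804931215

`version` is the first field, at byte offset 0, occupying 4 bytes.
Bytes at offsets 0..3: 8F DA 2F A7.
Little-endian: lowest address holds the least-significant byte.
Reassemble most-significant byte first: A7 2F DA 8F → 0xA72FDA8F.
0xA72FDA8F = 2804931215.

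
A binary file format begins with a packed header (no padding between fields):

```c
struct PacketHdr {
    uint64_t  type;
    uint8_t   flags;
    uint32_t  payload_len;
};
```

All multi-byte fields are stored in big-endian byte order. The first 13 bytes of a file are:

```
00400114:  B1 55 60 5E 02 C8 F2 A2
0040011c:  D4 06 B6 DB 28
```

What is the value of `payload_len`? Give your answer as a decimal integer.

112646952

`payload_len` follows `type` (8 B), `flags` (1 B), so it starts at offset 8 + 1 = 9 and occupies 4 bytes.
Bytes at offsets 9..12: 06 B6 DB 28.
Big-endian: lowest address holds the most-significant byte.
The bytes are already most-significant first: 0x06B6DB28.
0x06B6DB28 = 112646952.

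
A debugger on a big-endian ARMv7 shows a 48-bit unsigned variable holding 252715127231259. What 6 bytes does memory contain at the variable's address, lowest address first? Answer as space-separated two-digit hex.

E5 D7 D3 63 53 1B

252715127231259 in hexadecimal, padded to 48 bits, is 0xE5D7D363531B.
Split into bytes (most-significant first): E5 D7 D3 63 53 1B.
In big-endian order the high byte comes first in memory.
So the memory order matches the most-significant-first order: E5 D7 D3 63 53 1B.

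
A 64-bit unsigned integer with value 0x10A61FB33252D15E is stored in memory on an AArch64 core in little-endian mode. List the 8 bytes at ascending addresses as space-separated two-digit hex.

Split into bytes (most-significant first): 10 A6 1F B3 32 52 D1 5E.
In little-endian order the low byte comes first in memory.
So at ascending addresses the bytes are 5E D1 52 32 B3 1F A6 10.

5E D1 52 32 B3 1F A6 10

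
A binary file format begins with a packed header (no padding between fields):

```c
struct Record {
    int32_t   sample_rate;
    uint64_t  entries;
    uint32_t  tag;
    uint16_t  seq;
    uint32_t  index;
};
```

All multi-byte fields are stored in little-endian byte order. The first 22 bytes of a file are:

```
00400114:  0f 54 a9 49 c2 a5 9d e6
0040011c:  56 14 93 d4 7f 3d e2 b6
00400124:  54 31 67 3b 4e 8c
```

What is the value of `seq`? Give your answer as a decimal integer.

12628

`seq` follows `sample_rate` (4 B), `entries` (8 B), `tag` (4 B), so it starts at offset 4 + 8 + 4 = 16 and occupies 2 bytes.
Bytes at offsets 16..17: 54 31.
Little-endian stores the least-significant byte at the lowest address.
Reassemble most-significant byte first: 31 54 → 0x3154.
0x3154 = 12628.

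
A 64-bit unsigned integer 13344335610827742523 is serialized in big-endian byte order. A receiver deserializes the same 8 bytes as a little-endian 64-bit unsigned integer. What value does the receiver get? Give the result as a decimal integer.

4295866037395140793

13344335610827742523 in 64-bit hexadecimal is 0xB9309A8966FB9D3B.
Stored big-endian, the bytes at ascending addresses are B9 30 9A 89 66 FB 9D 3B.
Read back as little-endian, the first byte is least significant, giving 0x3B9DFB66899A30B9.
0x3B9DFB66899A30B9 = 4295866037395140793.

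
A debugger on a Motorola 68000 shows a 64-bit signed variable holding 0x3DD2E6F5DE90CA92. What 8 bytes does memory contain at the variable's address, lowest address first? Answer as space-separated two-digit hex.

Split into bytes (most-significant first): 3D D2 E6 F5 DE 90 CA 92.
In big-endian order the high byte comes first in memory.
So the memory order matches the most-significant-first order: 3D D2 E6 F5 DE 90 CA 92.

3D D2 E6 F5 DE 90 CA 92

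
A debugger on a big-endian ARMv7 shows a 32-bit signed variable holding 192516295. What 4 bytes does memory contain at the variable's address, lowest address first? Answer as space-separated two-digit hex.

192516295 in hexadecimal, padded to 32 bits, is 0x0B7990C7.
Split into bytes (most-significant first): 0B 79 90 C7.
In big-endian order the high byte comes first in memory.
So the memory order matches the most-significant-first order: 0B 79 90 C7.

0B 79 90 C7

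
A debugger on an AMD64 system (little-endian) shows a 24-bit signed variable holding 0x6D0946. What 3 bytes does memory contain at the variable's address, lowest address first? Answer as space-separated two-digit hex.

Split into bytes (most-significant first): 6D 09 46.
In little-endian order the low byte comes first in memory.
So at ascending addresses the bytes are 46 09 6D.

46 09 6D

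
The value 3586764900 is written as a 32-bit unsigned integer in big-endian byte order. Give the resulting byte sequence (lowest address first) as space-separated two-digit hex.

D5 C9 B0 64

3586764900 in hexadecimal, padded to 32 bits, is 0xD5C9B064.
Split into bytes (most-significant first): D5 C9 B0 64.
Big-endian: lowest address holds the most-significant byte.
So the memory order matches the most-significant-first order: D5 C9 B0 64.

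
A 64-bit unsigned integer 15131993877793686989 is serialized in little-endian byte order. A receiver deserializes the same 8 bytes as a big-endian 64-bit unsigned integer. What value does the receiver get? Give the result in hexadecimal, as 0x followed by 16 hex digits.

0xCD45475542A4FFD1

15131993877793686989 in 64-bit hexadecimal is 0xD1FFA442554745CD.
Stored little-endian, the bytes at ascending addresses are CD 45 47 55 42 A4 FF D1.
Read back as big-endian, the last byte is least significant, giving 0xCD45475542A4FFD1.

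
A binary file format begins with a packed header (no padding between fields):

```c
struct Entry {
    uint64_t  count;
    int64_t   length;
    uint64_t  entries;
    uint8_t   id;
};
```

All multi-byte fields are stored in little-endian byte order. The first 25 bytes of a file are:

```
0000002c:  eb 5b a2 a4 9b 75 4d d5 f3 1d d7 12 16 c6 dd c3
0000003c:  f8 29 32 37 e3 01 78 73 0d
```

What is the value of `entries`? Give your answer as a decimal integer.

`entries` follows `count` (8 B), `length` (8 B), so it starts at offset 8 + 8 = 16 and occupies 8 bytes.
Bytes at offsets 16..23: F8 29 32 37 E3 01 78 73.
Little-endian stores the least-significant byte at the lowest address.
Reassemble most-significant byte first: 73 78 01 E3 37 32 29 F8 → 0x737801E3373229F8.
0x737801E3373229F8 = 8320402386962229752.

8320402386962229752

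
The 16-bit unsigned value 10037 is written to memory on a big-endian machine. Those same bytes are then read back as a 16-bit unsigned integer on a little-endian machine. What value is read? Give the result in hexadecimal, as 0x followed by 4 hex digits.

10037 in 16-bit hexadecimal is 0x2735.
Stored big-endian, the bytes at ascending addresses are 27 35.
Read back as little-endian, the first byte is least significant, giving 0x3527.

0x3527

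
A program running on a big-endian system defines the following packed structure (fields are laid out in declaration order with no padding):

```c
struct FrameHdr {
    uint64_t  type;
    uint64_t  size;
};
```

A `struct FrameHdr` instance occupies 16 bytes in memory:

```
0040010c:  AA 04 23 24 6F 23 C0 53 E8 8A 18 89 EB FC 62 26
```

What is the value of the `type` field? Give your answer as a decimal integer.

12250955525745000531

`type` is the first field, at byte offset 0, occupying 8 bytes.
Bytes at offsets 0..7: AA 04 23 24 6F 23 C0 53.
Big-endian stores the most-significant byte at the lowest address.
The bytes are already most-significant first: 0xAA0423246F23C053.
0xAA0423246F23C053 = 12250955525745000531.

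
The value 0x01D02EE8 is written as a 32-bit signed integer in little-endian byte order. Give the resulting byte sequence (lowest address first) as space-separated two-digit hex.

Split into bytes (most-significant first): 01 D0 2E E8.
Little-endian: lowest address holds the least-significant byte.
So at ascending addresses the bytes are E8 2E D0 01.

E8 2E D0 01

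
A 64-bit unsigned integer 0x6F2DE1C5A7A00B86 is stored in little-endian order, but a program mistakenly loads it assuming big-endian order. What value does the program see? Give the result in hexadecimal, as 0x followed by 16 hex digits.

Stored little-endian, the bytes at ascending addresses are 86 0B A0 A7 C5 E1 2D 6F.
Read back as big-endian, the last byte is least significant, giving 0x860BA0A7C5E12D6F.

0x860BA0A7C5E12D6F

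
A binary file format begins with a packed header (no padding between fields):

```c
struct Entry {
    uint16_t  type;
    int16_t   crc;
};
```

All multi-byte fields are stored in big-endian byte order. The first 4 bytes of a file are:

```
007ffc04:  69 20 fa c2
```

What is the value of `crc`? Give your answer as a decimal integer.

-1342

`crc` follows `type` (2 bytes), so it starts at byte offset 2 and occupies 2 bytes.
Bytes at offsets 2..3: FA C2.
Big-endian stores the most-significant byte at the lowest address.
The bytes are already most-significant first: 0xFAC2.
Top bit is set, so as a signed 16-bit value this is 0xFAC2 − 2^16 = -1342.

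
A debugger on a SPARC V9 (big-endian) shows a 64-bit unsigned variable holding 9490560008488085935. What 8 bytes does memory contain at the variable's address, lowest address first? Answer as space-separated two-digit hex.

9490560008488085935 in hexadecimal, padded to 64 bits, is 0x83B53E0B6975E9AF.
Split into bytes (most-significant first): 83 B5 3E 0B 69 75 E9 AF.
Big-endian: lowest address holds the most-significant byte.
So the memory order matches the most-significant-first order: 83 B5 3E 0B 69 75 E9 AF.

83 B5 3E 0B 69 75 E9 AF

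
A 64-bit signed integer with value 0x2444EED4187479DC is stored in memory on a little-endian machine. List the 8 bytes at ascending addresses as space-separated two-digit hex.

DC 79 74 18 D4 EE 44 24

Split into bytes (most-significant first): 24 44 EE D4 18 74 79 DC.
In little-endian order the low byte comes first in memory.
So at ascending addresses the bytes are DC 79 74 18 D4 EE 44 24.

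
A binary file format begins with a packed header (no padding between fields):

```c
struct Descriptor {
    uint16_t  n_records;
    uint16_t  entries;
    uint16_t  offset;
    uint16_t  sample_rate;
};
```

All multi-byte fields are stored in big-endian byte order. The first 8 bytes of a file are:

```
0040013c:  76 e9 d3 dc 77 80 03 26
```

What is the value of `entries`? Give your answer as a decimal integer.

`entries` follows `n_records` (2 bytes), so it starts at byte offset 2 and occupies 2 bytes.
Bytes at offsets 2..3: D3 DC.
Big-endian stores the most-significant byte at the lowest address.
The bytes are already most-significant first: 0xD3DC.
0xD3DC = 54236.

54236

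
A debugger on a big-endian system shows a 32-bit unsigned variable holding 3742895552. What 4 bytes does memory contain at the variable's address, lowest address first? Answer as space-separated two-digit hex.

DF 18 0D C0

3742895552 in hexadecimal, padded to 32 bits, is 0xDF180DC0.
Split into bytes (most-significant first): DF 18 0D C0.
Big-endian stores the most-significant byte at the lowest address.
So the memory order matches the most-significant-first order: DF 18 0D C0.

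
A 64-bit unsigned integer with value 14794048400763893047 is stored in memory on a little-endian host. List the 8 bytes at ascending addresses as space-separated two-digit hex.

37 B5 77 65 A3 04 4F CD

14794048400763893047 in hexadecimal, padded to 64 bits, is 0xCD4F04A36577B537.
Split into bytes (most-significant first): CD 4F 04 A3 65 77 B5 37.
Little-endian: lowest address holds the least-significant byte.
So at ascending addresses the bytes are 37 B5 77 65 A3 04 4F CD.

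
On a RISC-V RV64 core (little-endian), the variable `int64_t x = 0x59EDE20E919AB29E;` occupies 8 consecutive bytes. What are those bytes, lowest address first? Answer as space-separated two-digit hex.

Split into bytes (most-significant first): 59 ED E2 0E 91 9A B2 9E.
In little-endian order the low byte comes first in memory.
So at ascending addresses the bytes are 9E B2 9A 91 0E E2 ED 59.

9E B2 9A 91 0E E2 ED 59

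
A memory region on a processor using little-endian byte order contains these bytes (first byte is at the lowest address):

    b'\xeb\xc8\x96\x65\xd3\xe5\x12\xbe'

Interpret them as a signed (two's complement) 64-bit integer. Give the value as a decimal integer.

-4750481960817211157

In little-endian order the low byte comes first in memory.
Reassemble most-significant byte first: BE 12 E5 D3 65 96 C8 EB → 0xBE12E5D36596C8EB.
Top bit is set, so as a signed 64-bit value this is 0xBE12E5D36596C8EB − 2^64 = -4750481960817211157.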